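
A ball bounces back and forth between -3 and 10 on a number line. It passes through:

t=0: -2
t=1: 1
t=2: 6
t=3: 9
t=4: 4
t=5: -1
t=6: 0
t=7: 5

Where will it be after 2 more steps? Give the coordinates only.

5

The value travels 5 per step and bounces off the walls at -3 and 10.
  step 8: 5 → 10
  step 9: 10 → 5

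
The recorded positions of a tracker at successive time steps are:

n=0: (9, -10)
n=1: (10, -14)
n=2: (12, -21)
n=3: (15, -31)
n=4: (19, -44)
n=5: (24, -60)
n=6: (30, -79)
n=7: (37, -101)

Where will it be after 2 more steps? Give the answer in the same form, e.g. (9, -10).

(54, -154)

Successive displacements: (+1, -4), (+2, -7), (+3, -10), (+4, -13), (+5, -16), (+6, -19), (+7, -22) — each changes by (+1, -3).
step 8: (37, -101) + (+8, -25) → (45, -126)
step 9: (45, -126) + (+9, -28) → (54, -154)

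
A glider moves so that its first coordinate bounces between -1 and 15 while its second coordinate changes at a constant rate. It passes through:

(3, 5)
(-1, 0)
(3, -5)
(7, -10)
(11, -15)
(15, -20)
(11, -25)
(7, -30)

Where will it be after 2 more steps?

The first coordinate reflects between -1 and 15, moving 4 per step.
  step 8: 7 → 3
  step 9: 3 → -1
The second coordinate changes by -5 each step: at step 9 it is -40.

(-1, -40)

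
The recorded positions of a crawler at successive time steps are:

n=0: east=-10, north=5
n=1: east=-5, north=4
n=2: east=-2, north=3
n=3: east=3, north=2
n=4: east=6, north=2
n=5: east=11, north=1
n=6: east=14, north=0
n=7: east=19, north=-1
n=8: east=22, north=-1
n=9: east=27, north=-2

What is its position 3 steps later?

east=38, north=-4

Differencing gives (+5,-1), (+3,-1), (+5,-1), (+3,+0), (+5,-1), (+3,-1), (+5,-1), (+3,+0), (+5,-1). This is the pattern (+5,-1), (+3,-1), (+5,-1), (+3,+0) repeated.
step 10: apply (+3,-1) → east=30, north=-3
step 11: apply (+5,-1) → east=35, north=-4
step 12: apply (+3,+0) → east=38, north=-4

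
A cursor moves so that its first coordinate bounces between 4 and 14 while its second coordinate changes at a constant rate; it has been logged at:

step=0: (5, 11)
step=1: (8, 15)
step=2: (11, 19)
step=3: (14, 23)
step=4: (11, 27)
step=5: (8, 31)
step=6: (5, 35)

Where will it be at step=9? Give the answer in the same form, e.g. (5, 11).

The first coordinate travels 3 per step and bounces off the walls at 4 and 14.
  step 7: 5 → 6
  step 8: 6 → 9
  step 9: 9 → 12
The second coordinate changes by +4 each step: at step 9 it is 47.

(12, 47)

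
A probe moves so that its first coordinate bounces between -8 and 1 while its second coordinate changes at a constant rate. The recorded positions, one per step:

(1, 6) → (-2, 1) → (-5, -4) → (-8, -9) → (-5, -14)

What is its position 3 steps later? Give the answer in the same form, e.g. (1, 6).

(-2, -29)

The first coordinate travels 3 per step and bounces off the walls at -8 and 1.
  step 5: -5 → -2
  step 6: -2 → 1
  step 7: 1 → -2
The second coordinate changes by -5 each step: at step 7 it is -29.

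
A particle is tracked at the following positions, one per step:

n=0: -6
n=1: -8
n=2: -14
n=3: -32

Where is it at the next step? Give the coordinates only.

Step-to-step displacements: -2, -6, -18; each is 3× the previous.
step 4: -32 − 54 → -86

-86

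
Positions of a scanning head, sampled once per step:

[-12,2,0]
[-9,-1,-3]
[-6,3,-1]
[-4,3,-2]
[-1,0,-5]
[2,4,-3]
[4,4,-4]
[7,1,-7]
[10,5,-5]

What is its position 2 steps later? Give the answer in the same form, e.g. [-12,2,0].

Step-to-step displacements: [+3,-3,-3], [+3,+4,+2], [+2,+0,-1], [+3,-3,-3], [+3,+4,+2], [+2,+0,-1], [+3,-3,-3], [+3,+4,+2] — a repeating cycle of length 3.
step 9: apply [+2,+0,-1] → [12,5,-6]
step 10: apply [+3,-3,-3] → [15,2,-9]

[15,2,-9]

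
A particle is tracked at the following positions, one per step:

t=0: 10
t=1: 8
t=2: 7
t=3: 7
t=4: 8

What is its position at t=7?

17

Successive displacements: -2, -1, +0, +1 — each changes by +1.
step 5: 8 + 2 → 10
step 6: 10 + 3 → 13
step 7: 13 + 4 → 17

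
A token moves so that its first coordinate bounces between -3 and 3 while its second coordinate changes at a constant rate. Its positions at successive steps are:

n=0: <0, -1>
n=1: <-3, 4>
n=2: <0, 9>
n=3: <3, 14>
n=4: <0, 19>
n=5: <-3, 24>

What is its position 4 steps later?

<-3, 44>

The first coordinate travels 3 per step and bounces off the walls at -3 and 3.
  step 6: -3 → 0
  step 7: 0 → 3
  step 8: 3 → 0
  step 9: 0 → -3
The second coordinate changes by +5 each step: at step 9 it is 44.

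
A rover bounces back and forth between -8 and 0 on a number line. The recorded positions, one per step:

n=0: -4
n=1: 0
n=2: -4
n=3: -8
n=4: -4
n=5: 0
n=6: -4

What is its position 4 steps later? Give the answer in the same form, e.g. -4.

-4

The value reflects between -8 and 0, moving 4 per step.
  step 7: -4 → -8
  step 8: -8 → -4
  step 9: -4 → 0
  step 10: 0 → -4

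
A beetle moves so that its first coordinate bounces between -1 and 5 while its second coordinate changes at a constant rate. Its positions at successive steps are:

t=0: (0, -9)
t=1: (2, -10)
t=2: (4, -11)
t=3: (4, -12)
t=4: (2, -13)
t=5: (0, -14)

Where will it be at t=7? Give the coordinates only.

The first coordinate travels 2 per step and bounces off the walls at -1 and 5.
  step 6: 0 → 0
  step 7: 0 → 2
The second coordinate changes by -1 each step: at step 7 it is -16.

(2, -16)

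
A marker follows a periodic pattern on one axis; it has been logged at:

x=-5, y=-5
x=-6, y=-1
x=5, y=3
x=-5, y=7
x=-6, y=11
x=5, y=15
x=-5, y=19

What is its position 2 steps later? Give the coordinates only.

x=5, y=27

X: cycles through -5, -6, 5 every 3 steps. Step 8 lands at position 2 of the cycle → 5.
Y: linear, +4 per step → 27 at step 8.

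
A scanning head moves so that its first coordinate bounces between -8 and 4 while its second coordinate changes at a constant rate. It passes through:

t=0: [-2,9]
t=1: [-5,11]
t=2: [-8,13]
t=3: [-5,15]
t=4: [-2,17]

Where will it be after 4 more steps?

The first coordinate travels 3 per step and bounces off the walls at -8 and 4.
  step 5: -2 → 1
  step 6: 1 → 4
  step 7: 4 → 1
  step 8: 1 → -2
The second coordinate changes by +2 each step: at step 8 it is 25.

[-2,25]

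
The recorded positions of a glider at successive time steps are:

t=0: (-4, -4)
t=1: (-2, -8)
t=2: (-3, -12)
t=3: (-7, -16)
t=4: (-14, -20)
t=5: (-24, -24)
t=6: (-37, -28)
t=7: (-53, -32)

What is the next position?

First differences are (+2, -4), (-1, -4), (-4, -4), (-7, -4), (-10, -4), (-13, -4), (-16, -4); their common second difference is (-3, +0) (constant acceleration).
step 8: (-53, -32) + (-19, -4) → (-72, -36)

(-72, -36)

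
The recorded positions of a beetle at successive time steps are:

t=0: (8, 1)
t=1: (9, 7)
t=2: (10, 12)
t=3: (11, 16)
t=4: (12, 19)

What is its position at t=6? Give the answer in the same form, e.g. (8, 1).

First differences are (+1, +6), (+1, +5), (+1, +4), (+1, +3); their common second difference is (+0, -1) (constant acceleration).
step 5: (12, 19) + (+1, +2) → (13, 21)
step 6: (13, 21) + (+1, +1) → (14, 22)

(14, 22)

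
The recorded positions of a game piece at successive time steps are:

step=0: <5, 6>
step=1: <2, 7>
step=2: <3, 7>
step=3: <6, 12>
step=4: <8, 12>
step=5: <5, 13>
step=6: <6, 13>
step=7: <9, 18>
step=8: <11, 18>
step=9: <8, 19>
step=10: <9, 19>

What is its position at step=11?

<12, 24>

Step-to-step displacements: <-3, +1>, <+1, +0>, <+3, +5>, <+2, +0>, <-3, +1>, <+1, +0>, <+3, +5>, <+2, +0>, <-3, +1>, <+1, +0> — a repeating cycle of length 4.
step 11: apply <+3, +5> → <12, 24>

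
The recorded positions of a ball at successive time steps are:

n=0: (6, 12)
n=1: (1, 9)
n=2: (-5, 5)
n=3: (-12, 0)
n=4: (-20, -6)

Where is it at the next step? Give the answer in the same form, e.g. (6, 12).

Taking differences between consecutive positions: (-5, -3), (-6, -4), (-7, -5), (-8, -6). These grow by (-1, -1) each step.
step 5: (-20, -6) + (-9, -7) → (-29, -13)

(-29, -13)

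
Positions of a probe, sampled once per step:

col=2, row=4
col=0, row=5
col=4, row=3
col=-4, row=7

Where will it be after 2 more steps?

The jumps are (-2, +1), (+4, -2), (-8, +4) — a geometric progression with ratio -2.
step 4: col=-4, row=7 + (+16, -8) → col=12, row=-1
step 5: col=12, row=-1 + (-32, +16) → col=-20, row=15

col=-20, row=15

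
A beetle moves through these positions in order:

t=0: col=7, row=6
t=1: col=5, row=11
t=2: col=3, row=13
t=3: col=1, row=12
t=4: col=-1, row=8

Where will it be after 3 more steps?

Successive displacements: (-2, +5), (-2, +2), (-2, -1), (-2, -4) — each changes by (+0, -3).
step 5: col=-1, row=8 + (-2, -7) → col=-3, row=1
step 6: col=-3, row=1 + (-2, -10) → col=-5, row=-9
step 7: col=-5, row=-9 + (-2, -13) → col=-7, row=-22

col=-7, row=-22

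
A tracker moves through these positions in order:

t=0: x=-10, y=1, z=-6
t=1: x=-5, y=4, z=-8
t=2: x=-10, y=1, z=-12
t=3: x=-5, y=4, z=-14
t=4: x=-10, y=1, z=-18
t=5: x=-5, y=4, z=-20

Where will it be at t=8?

x=-10, y=1, z=-30

Differencing gives (+5, +3, -2), (-5, -3, -4), (+5, +3, -2), (-5, -3, -4), (+5, +3, -2). This is the pattern (+5, +3, -2), (-5, -3, -4) repeated.
step 6: apply (-5, -3, -4) → x=-10, y=1, z=-24
step 7: apply (+5, +3, -2) → x=-5, y=4, z=-26
step 8: apply (-5, -3, -4) → x=-10, y=1, z=-30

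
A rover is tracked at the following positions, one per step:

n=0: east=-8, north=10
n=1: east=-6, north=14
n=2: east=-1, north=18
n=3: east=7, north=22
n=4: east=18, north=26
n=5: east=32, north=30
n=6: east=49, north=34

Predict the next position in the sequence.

Successive displacements: (+2,+4), (+5,+4), (+8,+4), (+11,+4), (+14,+4), (+17,+4) — each changes by (+3,+0).
step 7: east=49, north=34 + (+20,+4) → east=69, north=38

east=69, north=38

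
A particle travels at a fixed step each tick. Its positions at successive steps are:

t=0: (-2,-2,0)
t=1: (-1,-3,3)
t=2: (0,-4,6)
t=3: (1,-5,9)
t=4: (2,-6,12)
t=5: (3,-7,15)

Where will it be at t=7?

(5,-9,21)

Constant displacement of (+1,-1,+3) per step.
step 6: (3,-7,15) + (+1,-1,+3) → (4,-8,18)
step 7: (4,-8,18) + (+1,-1,+3) → (5,-9,21)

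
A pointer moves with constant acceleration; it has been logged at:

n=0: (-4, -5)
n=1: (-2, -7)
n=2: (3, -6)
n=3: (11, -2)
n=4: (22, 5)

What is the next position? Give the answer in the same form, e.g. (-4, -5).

(36, 15)

Taking differences between consecutive positions: (+2, -2), (+5, +1), (+8, +4), (+11, +7). These grow by (+3, +3) each step.
step 5: (22, 5) + (+14, +10) → (36, 15)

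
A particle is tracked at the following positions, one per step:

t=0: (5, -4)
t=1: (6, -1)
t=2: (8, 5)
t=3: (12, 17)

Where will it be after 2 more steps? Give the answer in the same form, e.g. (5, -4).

The jumps are (+1, +3), (+2, +6), (+4, +12) — a geometric progression with ratio 2.
step 4: (12, 17) + (+8, +24) → (20, 41)
step 5: (20, 41) + (+16, +48) → (36, 89)

(36, 89)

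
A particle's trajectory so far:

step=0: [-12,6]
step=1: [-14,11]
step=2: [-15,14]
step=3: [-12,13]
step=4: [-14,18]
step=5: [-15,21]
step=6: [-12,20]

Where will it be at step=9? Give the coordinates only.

[-12,27]

Differencing gives [-2,+5], [-1,+3], [+3,-1], [-2,+5], [-1,+3], [+3,-1]. This is the pattern [-2,+5], [-1,+3], [+3,-1] repeated.
step 7: apply [-2,+5] → [-14,25]
step 8: apply [-1,+3] → [-15,28]
step 9: apply [+3,-1] → [-12,27]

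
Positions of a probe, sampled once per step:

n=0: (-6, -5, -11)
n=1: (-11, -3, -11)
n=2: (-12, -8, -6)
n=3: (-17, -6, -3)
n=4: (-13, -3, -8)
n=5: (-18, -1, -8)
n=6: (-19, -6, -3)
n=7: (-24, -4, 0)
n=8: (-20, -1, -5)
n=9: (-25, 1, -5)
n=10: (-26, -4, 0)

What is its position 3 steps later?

(-32, 3, -2)

Differencing gives (-5, +2, +0), (-1, -5, +5), (-5, +2, +3), (+4, +3, -5), (-5, +2, +0), (-1, -5, +5), (-5, +2, +3), (+4, +3, -5), (-5, +2, +0), (-1, -5, +5). This is the pattern (-5, +2, +0), (-1, -5, +5), (-5, +2, +3), (+4, +3, -5) repeated.
step 11: apply (-5, +2, +3) → (-31, -2, 3)
step 12: apply (+4, +3, -5) → (-27, 1, -2)
step 13: apply (-5, +2, +0) → (-32, 3, -2)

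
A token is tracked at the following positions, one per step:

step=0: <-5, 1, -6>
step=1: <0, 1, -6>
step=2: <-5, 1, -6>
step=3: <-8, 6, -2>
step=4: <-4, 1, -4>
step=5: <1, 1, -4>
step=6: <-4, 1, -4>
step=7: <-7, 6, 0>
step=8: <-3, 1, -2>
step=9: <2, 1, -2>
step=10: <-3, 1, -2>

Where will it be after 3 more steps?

<3, 1, 0>

Differencing gives <+5, +0, +0>, <-5, +0, +0>, <-3, +5, +4>, <+4, -5, -2>, <+5, +0, +0>, <-5, +0, +0>, <-3, +5, +4>, <+4, -5, -2>, <+5, +0, +0>, <-5, +0, +0>. This is the pattern <+5, +0, +0>, <-5, +0, +0>, <-3, +5, +4>, <+4, -5, -2> repeated.
step 11: apply <-3, +5, +4> → <-6, 6, 2>
step 12: apply <+4, -5, -2> → <-2, 1, 0>
step 13: apply <+5, +0, +0> → <3, 1, 0>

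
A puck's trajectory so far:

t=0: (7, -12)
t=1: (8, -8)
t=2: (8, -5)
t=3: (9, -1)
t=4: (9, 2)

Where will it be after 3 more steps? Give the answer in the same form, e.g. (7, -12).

(11, 13)

The moves between consecutive positions are (+1, +4), (+0, +3), (+1, +4), (+0, +3); they repeat the 2-cycle [(+1, +4), (+0, +3)].
step 5: apply (+1, +4) → (10, 6)
step 6: apply (+0, +3) → (10, 9)
step 7: apply (+1, +4) → (11, 13)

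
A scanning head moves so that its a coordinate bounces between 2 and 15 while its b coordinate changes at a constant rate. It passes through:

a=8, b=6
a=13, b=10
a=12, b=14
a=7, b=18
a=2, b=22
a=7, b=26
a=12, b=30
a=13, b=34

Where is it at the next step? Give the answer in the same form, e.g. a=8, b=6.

The a coordinate travels 5 per step and bounces off the walls at 2 and 15.
  step 8: 13 → 8
The b coordinate changes by +4 each step: at step 8 it is 38.

a=8, b=38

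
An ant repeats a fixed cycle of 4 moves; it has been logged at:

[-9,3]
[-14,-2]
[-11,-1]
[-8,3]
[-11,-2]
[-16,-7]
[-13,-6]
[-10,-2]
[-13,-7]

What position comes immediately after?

[-18,-12]

Step-to-step displacements: [-5,-5], [+3,+1], [+3,+4], [-3,-5], [-5,-5], [+3,+1], [+3,+4], [-3,-5] — a repeating cycle of length 4.
step 9: apply [-5,-5] → [-18,-12]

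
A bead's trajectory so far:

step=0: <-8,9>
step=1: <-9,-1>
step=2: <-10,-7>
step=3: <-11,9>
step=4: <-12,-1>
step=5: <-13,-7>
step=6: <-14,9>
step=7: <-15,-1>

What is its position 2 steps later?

<-17,9>

First: linear, -1 per step → -17 at step 9.
Second: cycles through 9, -1, -7 every 3 steps. Step 9 lands at position 0 of the cycle → 9.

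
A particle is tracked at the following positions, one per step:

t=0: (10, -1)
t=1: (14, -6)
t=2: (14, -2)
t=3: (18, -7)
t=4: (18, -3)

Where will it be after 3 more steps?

Step-to-step displacements: (+4, -5), (+0, +4), (+4, -5), (+0, +4) — a repeating cycle of length 2.
step 5: apply (+4, -5) → (22, -8)
step 6: apply (+0, +4) → (22, -4)
step 7: apply (+4, -5) → (26, -9)

(26, -9)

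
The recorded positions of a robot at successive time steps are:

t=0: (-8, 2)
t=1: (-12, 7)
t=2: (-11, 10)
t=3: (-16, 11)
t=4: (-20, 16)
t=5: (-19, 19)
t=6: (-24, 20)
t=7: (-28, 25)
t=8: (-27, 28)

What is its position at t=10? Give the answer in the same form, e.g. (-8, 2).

Differencing gives (-4, +5), (+1, +3), (-5, +1), (-4, +5), (+1, +3), (-5, +1), (-4, +5), (+1, +3). This is the pattern (-4, +5), (+1, +3), (-5, +1) repeated.
step 9: apply (-5, +1) → (-32, 29)
step 10: apply (-4, +5) → (-36, 34)

(-36, 34)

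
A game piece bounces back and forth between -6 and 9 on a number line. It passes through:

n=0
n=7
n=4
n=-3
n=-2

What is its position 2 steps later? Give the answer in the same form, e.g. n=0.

The value reflects between -6 and 9, moving 7 per step.
  step 5: -2 → 5
  step 6: 5 → 6

n=6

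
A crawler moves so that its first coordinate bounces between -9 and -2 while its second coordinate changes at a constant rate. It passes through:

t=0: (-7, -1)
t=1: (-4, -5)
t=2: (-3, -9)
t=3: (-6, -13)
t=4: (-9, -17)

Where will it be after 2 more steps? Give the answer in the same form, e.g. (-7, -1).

(-3, -25)

The first coordinate travels 3 per step and bounces off the walls at -9 and -2.
  step 5: -9 → -6
  step 6: -6 → -3
The second coordinate changes by -4 each step: at step 6 it is -25.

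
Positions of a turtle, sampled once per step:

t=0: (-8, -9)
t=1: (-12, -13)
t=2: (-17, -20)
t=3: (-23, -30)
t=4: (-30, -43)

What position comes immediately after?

(-38, -59)

Taking differences between consecutive positions: (-4, -4), (-5, -7), (-6, -10), (-7, -13). These grow by (-1, -3) each step.
step 5: (-30, -43) + (-8, -16) → (-38, -59)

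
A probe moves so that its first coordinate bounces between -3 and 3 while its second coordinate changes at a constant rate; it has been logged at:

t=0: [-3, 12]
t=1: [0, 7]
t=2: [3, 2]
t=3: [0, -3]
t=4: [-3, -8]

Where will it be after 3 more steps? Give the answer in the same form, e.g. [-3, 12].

The first coordinate reflects between -3 and 3, moving 3 per step.
  step 5: -3 → 0
  step 6: 0 → 3
  step 7: 3 → 0
The second coordinate changes by -5 each step: at step 7 it is -23.

[0, -23]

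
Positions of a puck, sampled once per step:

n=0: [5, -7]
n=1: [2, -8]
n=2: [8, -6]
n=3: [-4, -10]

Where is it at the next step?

Consecutive displacements [-3, -1], [+6, +2], [-12, -4] scale by a factor of -2 each step.
step 4: [-4, -10] + [+24, +8] → [20, -2]

[20, -2]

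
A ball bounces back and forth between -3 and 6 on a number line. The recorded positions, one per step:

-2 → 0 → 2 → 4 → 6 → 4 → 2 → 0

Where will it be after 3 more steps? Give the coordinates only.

The value travels 2 per step and bounces off the walls at -3 and 6.
  step 8: 0 → -2
  step 9: -2 → -2
  step 10: -2 → 0

0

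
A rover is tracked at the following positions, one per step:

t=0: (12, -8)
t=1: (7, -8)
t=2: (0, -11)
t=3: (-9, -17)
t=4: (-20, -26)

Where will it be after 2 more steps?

First differences are (-5, +0), (-7, -3), (-9, -6), (-11, -9); their common second difference is (-2, -3) (constant acceleration).
step 5: (-20, -26) + (-13, -12) → (-33, -38)
step 6: (-33, -38) + (-15, -15) → (-48, -53)

(-48, -53)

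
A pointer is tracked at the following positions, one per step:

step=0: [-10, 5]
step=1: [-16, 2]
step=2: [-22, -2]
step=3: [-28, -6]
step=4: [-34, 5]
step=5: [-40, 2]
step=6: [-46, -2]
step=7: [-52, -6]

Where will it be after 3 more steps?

[-70, -2]

First: linear, -6 per step → -70 at step 10.
Second: cycles through 5, 2, -2, -6 every 4 steps. Step 10 lands at position 2 of the cycle → -2.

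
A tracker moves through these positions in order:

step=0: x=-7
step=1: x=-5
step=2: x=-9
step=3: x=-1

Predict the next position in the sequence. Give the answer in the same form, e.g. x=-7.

x=-17

Consecutive displacements +2, -4, +8 scale by a factor of -2 each step.
step 4: -1 − 16 → x=-17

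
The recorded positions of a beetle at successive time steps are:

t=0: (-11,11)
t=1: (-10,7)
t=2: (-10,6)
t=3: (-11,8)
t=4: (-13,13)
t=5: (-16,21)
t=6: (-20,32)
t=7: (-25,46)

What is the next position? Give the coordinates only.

(-31,63)

Taking differences between consecutive positions: (+1,-4), (+0,-1), (-1,+2), (-2,+5), (-3,+8), (-4,+11), (-5,+14). These grow by (-1,+3) each step.
step 8: (-25,46) + (-6,+17) → (-31,63)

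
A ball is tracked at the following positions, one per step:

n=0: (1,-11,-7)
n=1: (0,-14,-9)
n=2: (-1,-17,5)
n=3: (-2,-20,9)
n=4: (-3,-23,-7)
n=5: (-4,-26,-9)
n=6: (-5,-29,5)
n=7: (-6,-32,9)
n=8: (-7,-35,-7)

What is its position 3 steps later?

(-10,-44,9)

The first coordinate changes by -1 each step, so at step 11 it is 1 + 11·(-1) = -10.
The second coordinate changes by -3 each step, so at step 11 it is -11 + 11·(-3) = -44.
The third coordinate repeats the cycle [-7, -9, 5, 9] with period 4; step 11 mod 4 = 3, giving 9.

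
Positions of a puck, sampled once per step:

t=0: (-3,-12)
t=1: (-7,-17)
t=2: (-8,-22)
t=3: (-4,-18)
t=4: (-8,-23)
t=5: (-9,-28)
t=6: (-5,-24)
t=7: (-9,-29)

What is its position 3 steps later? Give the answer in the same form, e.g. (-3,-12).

(-10,-35)

The moves between consecutive positions are (-4,-5), (-1,-5), (+4,+4), (-4,-5), (-1,-5), (+4,+4), (-4,-5); they repeat the 3-cycle [(-4,-5), (-1,-5), (+4,+4)].
step 8: apply (-1,-5) → (-10,-34)
step 9: apply (+4,+4) → (-6,-30)
step 10: apply (-4,-5) → (-10,-35)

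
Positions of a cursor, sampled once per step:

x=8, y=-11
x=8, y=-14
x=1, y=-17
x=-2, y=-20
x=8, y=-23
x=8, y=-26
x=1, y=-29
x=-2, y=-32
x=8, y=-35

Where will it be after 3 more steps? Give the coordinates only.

x=-2, y=-44

The x coordinate repeats the cycle [8, 8, 1, -2] with period 4; step 11 mod 4 = 3, giving -2.
The y coordinate changes by -3 each step, so at step 11 it is -11 + 11·(-3) = -44.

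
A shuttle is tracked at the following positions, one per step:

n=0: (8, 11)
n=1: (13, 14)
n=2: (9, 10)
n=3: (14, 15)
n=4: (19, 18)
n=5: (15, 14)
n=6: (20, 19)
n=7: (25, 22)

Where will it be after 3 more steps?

(31, 26)

Differencing gives (+5, +3), (-4, -4), (+5, +5), (+5, +3), (-4, -4), (+5, +5), (+5, +3). This is the pattern (+5, +3), (-4, -4), (+5, +5) repeated.
step 8: apply (-4, -4) → (21, 18)
step 9: apply (+5, +5) → (26, 23)
step 10: apply (+5, +3) → (31, 26)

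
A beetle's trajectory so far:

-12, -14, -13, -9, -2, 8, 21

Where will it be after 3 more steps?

Taking differences between consecutive positions: -2, +1, +4, +7, +10, +13. These grow by +3 each step.
step 7: 21 + 16 → 37
step 8: 37 + 19 → 56
step 9: 56 + 22 → 78

78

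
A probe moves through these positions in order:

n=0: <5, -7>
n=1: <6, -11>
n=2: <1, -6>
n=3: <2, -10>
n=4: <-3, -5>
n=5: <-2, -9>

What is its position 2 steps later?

<-6, -8>

Differencing gives <+1, -4>, <-5, +5>, <+1, -4>, <-5, +5>, <+1, -4>. This is the pattern <+1, -4>, <-5, +5> repeated.
step 6: apply <-5, +5> → <-7, -4>
step 7: apply <+1, -4> → <-6, -8>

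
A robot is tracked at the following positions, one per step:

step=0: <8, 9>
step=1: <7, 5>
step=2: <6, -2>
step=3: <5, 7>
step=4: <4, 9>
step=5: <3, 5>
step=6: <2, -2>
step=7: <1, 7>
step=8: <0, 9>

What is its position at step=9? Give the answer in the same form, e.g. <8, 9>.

<-1, 5>

First: linear, -1 per step → -1 at step 9.
Second: cycles through 9, 5, -2, 7 every 4 steps. Step 9 lands at position 1 of the cycle → 5.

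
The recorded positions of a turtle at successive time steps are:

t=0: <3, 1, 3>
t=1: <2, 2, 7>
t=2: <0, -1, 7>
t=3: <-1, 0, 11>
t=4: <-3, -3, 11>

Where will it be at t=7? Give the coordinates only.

The moves between consecutive positions are <-1, +1, +4>, <-2, -3, +0>, <-1, +1, +4>, <-2, -3, +0>; they repeat the 2-cycle [<-1, +1, +4>, <-2, -3, +0>].
step 5: apply <-1, +1, +4> → <-4, -2, 15>
step 6: apply <-2, -3, +0> → <-6, -5, 15>
step 7: apply <-1, +1, +4> → <-7, -4, 19>

<-7, -4, 19>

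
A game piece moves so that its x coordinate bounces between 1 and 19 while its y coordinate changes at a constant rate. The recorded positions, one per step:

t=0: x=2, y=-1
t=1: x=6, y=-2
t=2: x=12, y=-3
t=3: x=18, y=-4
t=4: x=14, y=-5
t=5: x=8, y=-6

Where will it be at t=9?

x=18, y=-10

The x coordinate travels 6 per step and bounces off the walls at 1 and 19.
  step 6: 8 → 2
  step 7: 2 → 6
  step 8: 6 → 12
  step 9: 12 → 18
The y coordinate changes by -1 each step: at step 9 it is -10.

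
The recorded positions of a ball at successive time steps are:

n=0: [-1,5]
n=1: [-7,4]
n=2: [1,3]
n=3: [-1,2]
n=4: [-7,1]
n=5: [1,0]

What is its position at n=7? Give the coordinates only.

The first coordinate repeats the cycle [-1, -7, 1] with period 3; step 7 mod 3 = 1, giving -7.
The second coordinate changes by -1 each step, so at step 7 it is 5 + 7·(-1) = -2.

[-7,-2]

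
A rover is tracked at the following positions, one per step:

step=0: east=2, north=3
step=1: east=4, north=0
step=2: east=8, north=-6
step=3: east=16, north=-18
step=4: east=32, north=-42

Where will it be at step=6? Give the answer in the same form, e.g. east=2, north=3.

Step-to-step displacements: (+2, -3), (+4, -6), (+8, -12), (+16, -24); each is 2× the previous.
step 5: east=32, north=-42 + (+32, -48) → east=64, north=-90
step 6: east=64, north=-90 + (+64, -96) → east=128, north=-186

east=128, north=-186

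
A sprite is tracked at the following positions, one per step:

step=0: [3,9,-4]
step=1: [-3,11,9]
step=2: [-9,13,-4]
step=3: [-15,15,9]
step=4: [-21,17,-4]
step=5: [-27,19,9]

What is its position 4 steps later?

[-51,27,9]

First: linear, -6 per step → -51 at step 9.
Second: linear, +2 per step → 27 at step 9.
Third: cycles through -4, 9 every 2 steps. Step 9 lands at position 1 of the cycle → 9.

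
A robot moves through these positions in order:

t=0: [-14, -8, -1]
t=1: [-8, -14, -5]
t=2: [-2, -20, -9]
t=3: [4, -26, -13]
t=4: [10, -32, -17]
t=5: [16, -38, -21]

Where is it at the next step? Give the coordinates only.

The position changes by [+6, -6, -4] every step.
step 6: [16, -38, -21] + [+6, -6, -4] → [22, -44, -25]

[22, -44, -25]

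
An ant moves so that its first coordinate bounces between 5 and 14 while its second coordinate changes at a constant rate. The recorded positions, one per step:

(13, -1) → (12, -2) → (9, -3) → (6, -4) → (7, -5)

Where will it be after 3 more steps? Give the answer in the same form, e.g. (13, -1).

The first coordinate travels 3 per step and bounces off the walls at 5 and 14.
  step 5: 7 → 10
  step 6: 10 → 13
  step 7: 13 → 12
The second coordinate changes by -1 each step: at step 7 it is -8.

(12, -8)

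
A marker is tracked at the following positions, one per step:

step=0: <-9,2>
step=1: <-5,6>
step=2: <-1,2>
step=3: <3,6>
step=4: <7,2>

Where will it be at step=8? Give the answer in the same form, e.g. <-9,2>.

<23,2>

First: linear, +4 per step → 23 at step 8.
Second: cycles through 2, 6 every 2 steps. Step 8 lands at position 0 of the cycle → 2.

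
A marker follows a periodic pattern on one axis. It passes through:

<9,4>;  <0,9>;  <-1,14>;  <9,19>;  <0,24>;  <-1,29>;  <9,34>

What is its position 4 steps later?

First: cycles through 9, 0, -1 every 3 steps. Step 10 lands at position 1 of the cycle → 0.
Second: linear, +5 per step → 54 at step 10.

<0,54>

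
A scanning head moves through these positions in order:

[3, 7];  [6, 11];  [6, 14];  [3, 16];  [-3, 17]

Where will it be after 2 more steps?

[-24, 16]

First differences are [+3, +4], [+0, +3], [-3, +2], [-6, +1]; their common second difference is [-3, -1] (constant acceleration).
step 5: [-3, 17] + [-9, +0] → [-12, 17]
step 6: [-12, 17] + [-12, -1] → [-24, 16]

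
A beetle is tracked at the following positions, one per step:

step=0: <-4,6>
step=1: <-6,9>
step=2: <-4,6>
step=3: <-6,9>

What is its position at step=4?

<-4,6>

The jumps are <-2,+3>, <+2,-3>, <-2,+3> — a geometric progression with ratio -1.
step 4: <-6,9> + <+2,-3> → <-4,6>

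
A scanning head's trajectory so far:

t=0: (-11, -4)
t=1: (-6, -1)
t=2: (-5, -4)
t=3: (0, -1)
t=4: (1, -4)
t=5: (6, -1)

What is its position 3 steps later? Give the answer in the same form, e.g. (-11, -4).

(13, -4)

The moves between consecutive positions are (+5, +3), (+1, -3), (+5, +3), (+1, -3), (+5, +3); they repeat the 2-cycle [(+5, +3), (+1, -3)].
step 6: apply (+1, -3) → (7, -4)
step 7: apply (+5, +3) → (12, -1)
step 8: apply (+1, -3) → (13, -4)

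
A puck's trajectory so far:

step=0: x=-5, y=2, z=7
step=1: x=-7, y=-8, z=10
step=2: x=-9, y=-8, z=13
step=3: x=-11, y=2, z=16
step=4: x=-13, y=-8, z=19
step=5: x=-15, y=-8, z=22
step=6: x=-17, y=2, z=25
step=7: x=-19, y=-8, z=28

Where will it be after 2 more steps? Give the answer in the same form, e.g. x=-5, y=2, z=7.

x=-23, y=2, z=34

X: linear, -2 per step → -23 at step 9.
Y: cycles through 2, -8, -8 every 3 steps. Step 9 lands at position 0 of the cycle → 2.
Z: linear, +3 per step → 34 at step 9.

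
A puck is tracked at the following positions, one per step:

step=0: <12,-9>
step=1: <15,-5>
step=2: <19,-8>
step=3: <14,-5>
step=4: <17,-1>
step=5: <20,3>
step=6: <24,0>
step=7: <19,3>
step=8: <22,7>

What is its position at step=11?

<24,11>

Step-to-step displacements: <+3,+4>, <+4,-3>, <-5,+3>, <+3,+4>, <+3,+4>, <+4,-3>, <-5,+3>, <+3,+4> — a repeating cycle of length 4.
step 9: apply <+3,+4> → <25,11>
step 10: apply <+4,-3> → <29,8>
step 11: apply <-5,+3> → <24,11>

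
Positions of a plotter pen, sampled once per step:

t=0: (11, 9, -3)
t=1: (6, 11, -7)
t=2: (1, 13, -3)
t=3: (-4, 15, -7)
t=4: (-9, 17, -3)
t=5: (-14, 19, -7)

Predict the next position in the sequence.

The first coordinate changes by -5 each step, so at step 6 it is 11 + 6·(-5) = -19.
The second coordinate changes by +2 each step, so at step 6 it is 9 + 6·(2) = 21.
The third coordinate repeats the cycle [-3, -7] with period 2; step 6 mod 2 = 0, giving -3.

(-19, 21, -3)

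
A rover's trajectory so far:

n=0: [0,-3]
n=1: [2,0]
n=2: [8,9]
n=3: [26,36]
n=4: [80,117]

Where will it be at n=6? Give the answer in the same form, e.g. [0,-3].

[728,1089]

Consecutive displacements [+2,+3], [+6,+9], [+18,+27], [+54,+81] scale by a factor of 3 each step.
step 5: [80,117] + [+162,+243] → [242,360]
step 6: [242,360] + [+486,+729] → [728,1089]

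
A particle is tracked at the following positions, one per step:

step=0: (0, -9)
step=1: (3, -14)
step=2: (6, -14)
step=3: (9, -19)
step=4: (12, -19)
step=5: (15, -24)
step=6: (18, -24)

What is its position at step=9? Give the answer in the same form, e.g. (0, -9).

Step-to-step displacements: (+3, -5), (+3, +0), (+3, -5), (+3, +0), (+3, -5), (+3, +0) — a repeating cycle of length 2.
step 7: apply (+3, -5) → (21, -29)
step 8: apply (+3, +0) → (24, -29)
step 9: apply (+3, -5) → (27, -34)

(27, -34)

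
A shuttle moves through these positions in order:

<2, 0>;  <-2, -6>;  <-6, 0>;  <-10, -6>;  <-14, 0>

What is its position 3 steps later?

The first coordinate changes by -4 each step, so at step 7 it is 2 + 7·(-4) = -26.
The second coordinate repeats the cycle [0, -6] with period 2; step 7 mod 2 = 1, giving -6.

<-26, -6>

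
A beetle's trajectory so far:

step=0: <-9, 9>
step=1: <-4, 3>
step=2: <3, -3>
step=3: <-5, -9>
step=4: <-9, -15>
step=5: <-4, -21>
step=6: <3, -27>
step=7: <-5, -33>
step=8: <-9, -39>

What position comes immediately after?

First: cycles through -9, -4, 3, -5 every 4 steps. Step 9 lands at position 1 of the cycle → -4.
Second: linear, -6 per step → -45 at step 9.

<-4, -45>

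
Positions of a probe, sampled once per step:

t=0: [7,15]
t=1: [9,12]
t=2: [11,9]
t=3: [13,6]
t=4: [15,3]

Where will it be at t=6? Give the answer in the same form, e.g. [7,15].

[19,-3]

The position changes by [+2,-3] every step.
step 5: [15,3] + [+2,-3] → [17,0]
step 6: [17,0] + [+2,-3] → [19,-3]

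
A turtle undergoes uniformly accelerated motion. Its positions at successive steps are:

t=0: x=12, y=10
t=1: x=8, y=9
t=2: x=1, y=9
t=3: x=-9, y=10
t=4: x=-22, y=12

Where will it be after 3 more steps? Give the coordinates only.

Successive displacements: (-4, -1), (-7, +0), (-10, +1), (-13, +2) — each changes by (-3, +1).
step 5: x=-22, y=12 + (-16, +3) → x=-38, y=15
step 6: x=-38, y=15 + (-19, +4) → x=-57, y=19
step 7: x=-57, y=19 + (-22, +5) → x=-79, y=24

x=-79, y=24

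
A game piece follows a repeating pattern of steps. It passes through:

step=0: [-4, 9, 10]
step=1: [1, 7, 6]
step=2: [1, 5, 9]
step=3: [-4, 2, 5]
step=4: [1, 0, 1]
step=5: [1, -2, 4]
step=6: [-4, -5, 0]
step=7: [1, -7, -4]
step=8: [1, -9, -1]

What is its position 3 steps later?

[1, -16, -6]

Differencing gives [+5, -2, -4], [+0, -2, +3], [-5, -3, -4], [+5, -2, -4], [+0, -2, +3], [-5, -3, -4], [+5, -2, -4], [+0, -2, +3]. This is the pattern [+5, -2, -4], [+0, -2, +3], [-5, -3, -4] repeated.
step 9: apply [-5, -3, -4] → [-4, -12, -5]
step 10: apply [+5, -2, -4] → [1, -14, -9]
step 11: apply [+0, -2, +3] → [1, -16, -6]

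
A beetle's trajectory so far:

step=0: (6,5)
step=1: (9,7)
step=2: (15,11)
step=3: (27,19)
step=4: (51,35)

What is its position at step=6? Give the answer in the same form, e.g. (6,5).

The jumps are (+3,+2), (+6,+4), (+12,+8), (+24,+16) — a geometric progression with ratio 2.
step 5: (51,35) + (+48,+32) → (99,67)
step 6: (99,67) + (+96,+64) → (195,131)

(195,131)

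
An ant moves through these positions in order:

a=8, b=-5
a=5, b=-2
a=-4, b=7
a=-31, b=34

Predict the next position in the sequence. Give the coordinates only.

a=-112, b=115

Step-to-step displacements: (-3, +3), (-9, +9), (-27, +27); each is 3× the previous.
step 4: a=-31, b=34 + (-81, +81) → a=-112, b=115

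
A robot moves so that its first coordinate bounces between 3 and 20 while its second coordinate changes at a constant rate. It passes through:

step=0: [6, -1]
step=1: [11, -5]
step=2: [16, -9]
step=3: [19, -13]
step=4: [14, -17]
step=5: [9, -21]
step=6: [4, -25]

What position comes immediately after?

[7, -29]

The first coordinate travels 5 per step and bounces off the walls at 3 and 20.
  step 7: 4 → 7
The second coordinate changes by -4 each step: at step 7 it is -29.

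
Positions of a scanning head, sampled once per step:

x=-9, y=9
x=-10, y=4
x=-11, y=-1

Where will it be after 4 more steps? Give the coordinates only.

Each step adds (-1, -5) to the position.
step 3: x=-11, y=-1 + (-1, -5) → x=-12, y=-6
step 4: x=-12, y=-6 + (-1, -5) → x=-13, y=-11
step 5: x=-13, y=-11 + (-1, -5) → x=-14, y=-16
step 6: x=-14, y=-16 + (-1, -5) → x=-15, y=-21

x=-15, y=-21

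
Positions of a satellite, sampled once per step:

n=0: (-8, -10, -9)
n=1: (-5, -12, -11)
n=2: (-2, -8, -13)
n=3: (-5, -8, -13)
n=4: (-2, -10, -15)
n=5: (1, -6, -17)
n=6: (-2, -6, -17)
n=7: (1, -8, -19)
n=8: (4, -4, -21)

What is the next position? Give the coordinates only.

Step-to-step displacements: (+3, -2, -2), (+3, +4, -2), (-3, +0, +0), (+3, -2, -2), (+3, +4, -2), (-3, +0, +0), (+3, -2, -2), (+3, +4, -2) — a repeating cycle of length 3.
step 9: apply (-3, +0, +0) → (1, -4, -21)

(1, -4, -21)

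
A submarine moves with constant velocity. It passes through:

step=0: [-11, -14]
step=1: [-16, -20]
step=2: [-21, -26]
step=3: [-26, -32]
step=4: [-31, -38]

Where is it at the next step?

Constant displacement of [-5, -6] per step.
step 5: [-31, -38] + [-5, -6] → [-36, -44]

[-36, -44]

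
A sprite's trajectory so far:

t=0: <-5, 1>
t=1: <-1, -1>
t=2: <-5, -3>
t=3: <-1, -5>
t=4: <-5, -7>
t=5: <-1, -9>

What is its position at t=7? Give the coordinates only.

<-1, -13>

First: cycles through -5, -1 every 2 steps. Step 7 lands at position 1 of the cycle → -1.
Second: linear, -2 per step → -13 at step 7.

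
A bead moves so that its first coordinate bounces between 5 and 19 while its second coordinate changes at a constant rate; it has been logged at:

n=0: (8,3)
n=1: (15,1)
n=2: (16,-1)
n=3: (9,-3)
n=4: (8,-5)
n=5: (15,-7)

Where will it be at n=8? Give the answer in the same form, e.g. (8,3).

(8,-13)

The first coordinate reflects between 5 and 19, moving 7 per step.
  step 6: 15 → 16
  step 7: 16 → 9
  step 8: 9 → 8
The second coordinate changes by -2 each step: at step 8 it is -13.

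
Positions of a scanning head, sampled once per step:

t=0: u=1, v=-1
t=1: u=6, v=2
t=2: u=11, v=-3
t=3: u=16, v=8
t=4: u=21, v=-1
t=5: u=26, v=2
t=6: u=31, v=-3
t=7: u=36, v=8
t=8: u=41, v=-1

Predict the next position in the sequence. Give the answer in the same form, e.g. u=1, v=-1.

U: linear, +5 per step → 46 at step 9.
V: cycles through -1, 2, -3, 8 every 4 steps. Step 9 lands at position 1 of the cycle → 2.

u=46, v=2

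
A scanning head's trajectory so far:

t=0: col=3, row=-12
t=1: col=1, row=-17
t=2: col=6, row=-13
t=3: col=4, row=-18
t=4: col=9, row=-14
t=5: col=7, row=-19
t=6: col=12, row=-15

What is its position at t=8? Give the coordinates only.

Differencing gives (-2, -5), (+5, +4), (-2, -5), (+5, +4), (-2, -5), (+5, +4). This is the pattern (-2, -5), (+5, +4) repeated.
step 7: apply (-2, -5) → col=10, row=-20
step 8: apply (+5, +4) → col=15, row=-16

col=15, row=-16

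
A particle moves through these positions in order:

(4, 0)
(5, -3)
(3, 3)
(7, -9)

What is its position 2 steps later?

The jumps are (+1, -3), (-2, +6), (+4, -12) — a geometric progression with ratio -2.
step 4: (7, -9) + (-8, +24) → (-1, 15)
step 5: (-1, 15) + (+16, -48) → (15, -33)

(15, -33)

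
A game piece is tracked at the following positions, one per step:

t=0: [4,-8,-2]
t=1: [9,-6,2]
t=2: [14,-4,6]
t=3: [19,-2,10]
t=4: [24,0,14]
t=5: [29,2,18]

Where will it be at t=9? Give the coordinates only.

[49,10,34]

The position changes by [+5,+2,+4] every step.
step 6: [29,2,18] + [+5,+2,+4] → [34,4,22]
step 7: [34,4,22] + [+5,+2,+4] → [39,6,26]
step 8: [39,6,26] + [+5,+2,+4] → [44,8,30]
step 9: [44,8,30] + [+5,+2,+4] → [49,10,34]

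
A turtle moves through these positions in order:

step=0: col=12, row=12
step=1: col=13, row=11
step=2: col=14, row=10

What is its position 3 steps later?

The position changes by (+1, -1) every step.
step 3: col=14, row=10 + (+1, -1) → col=15, row=9
step 4: col=15, row=9 + (+1, -1) → col=16, row=8
step 5: col=16, row=8 + (+1, -1) → col=17, row=7

col=17, row=7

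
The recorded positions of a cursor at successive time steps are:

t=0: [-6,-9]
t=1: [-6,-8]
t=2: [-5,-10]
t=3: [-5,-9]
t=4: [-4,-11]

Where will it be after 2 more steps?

The moves between consecutive positions are [+0,+1], [+1,-2], [+0,+1], [+1,-2]; they repeat the 2-cycle [[+0,+1], [+1,-2]].
step 5: apply [+0,+1] → [-4,-10]
step 6: apply [+1,-2] → [-3,-12]

[-3,-12]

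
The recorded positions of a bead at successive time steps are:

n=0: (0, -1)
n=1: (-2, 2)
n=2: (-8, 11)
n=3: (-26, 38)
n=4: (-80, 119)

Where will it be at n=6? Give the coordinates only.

The jumps are (-2, +3), (-6, +9), (-18, +27), (-54, +81) — a geometric progression with ratio 3.
step 5: (-80, 119) + (-162, +243) → (-242, 362)
step 6: (-242, 362) + (-486, +729) → (-728, 1091)

(-728, 1091)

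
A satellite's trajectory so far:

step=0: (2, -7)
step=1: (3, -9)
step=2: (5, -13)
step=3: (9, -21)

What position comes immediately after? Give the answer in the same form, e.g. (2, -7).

(17, -37)

The jumps are (+1, -2), (+2, -4), (+4, -8) — a geometric progression with ratio 2.
step 4: (9, -21) + (+8, -16) → (17, -37)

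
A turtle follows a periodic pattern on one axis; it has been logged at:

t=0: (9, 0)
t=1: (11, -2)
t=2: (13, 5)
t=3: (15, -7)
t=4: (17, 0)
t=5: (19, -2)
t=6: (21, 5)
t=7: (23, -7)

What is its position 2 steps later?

First: linear, +2 per step → 27 at step 9.
Second: cycles through 0, -2, 5, -7 every 4 steps. Step 9 lands at position 1 of the cycle → -2.

(27, -2)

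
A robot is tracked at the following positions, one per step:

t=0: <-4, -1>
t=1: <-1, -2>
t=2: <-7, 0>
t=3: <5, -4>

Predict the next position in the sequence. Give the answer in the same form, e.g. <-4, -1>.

Step-to-step displacements: <+3, -1>, <-6, +2>, <+12, -4>; each is -2× the previous.
step 4: <5, -4> + <-24, +8> → <-19, 4>

<-19, 4>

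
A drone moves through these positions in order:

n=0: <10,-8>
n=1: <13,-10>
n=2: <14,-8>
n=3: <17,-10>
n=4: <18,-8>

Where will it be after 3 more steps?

The moves between consecutive positions are <+3,-2>, <+1,+2>, <+3,-2>, <+1,+2>; they repeat the 2-cycle [<+3,-2>, <+1,+2>].
step 5: apply <+3,-2> → <21,-10>
step 6: apply <+1,+2> → <22,-8>
step 7: apply <+3,-2> → <25,-10>

<25,-10>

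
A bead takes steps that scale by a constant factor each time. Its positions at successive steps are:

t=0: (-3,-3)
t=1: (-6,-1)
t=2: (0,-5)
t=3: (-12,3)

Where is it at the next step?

(12,-13)

The jumps are (-3,+2), (+6,-4), (-12,+8) — a geometric progression with ratio -2.
step 4: (-12,3) + (+24,-16) → (12,-13)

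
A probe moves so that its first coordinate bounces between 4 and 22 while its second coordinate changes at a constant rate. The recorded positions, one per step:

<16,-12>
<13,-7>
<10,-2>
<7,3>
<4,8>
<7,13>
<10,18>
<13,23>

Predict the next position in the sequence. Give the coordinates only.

<16,28>

The first coordinate travels 3 per step and bounces off the walls at 4 and 22.
  step 8: 13 → 16
The second coordinate changes by +5 each step: at step 8 it is 28.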